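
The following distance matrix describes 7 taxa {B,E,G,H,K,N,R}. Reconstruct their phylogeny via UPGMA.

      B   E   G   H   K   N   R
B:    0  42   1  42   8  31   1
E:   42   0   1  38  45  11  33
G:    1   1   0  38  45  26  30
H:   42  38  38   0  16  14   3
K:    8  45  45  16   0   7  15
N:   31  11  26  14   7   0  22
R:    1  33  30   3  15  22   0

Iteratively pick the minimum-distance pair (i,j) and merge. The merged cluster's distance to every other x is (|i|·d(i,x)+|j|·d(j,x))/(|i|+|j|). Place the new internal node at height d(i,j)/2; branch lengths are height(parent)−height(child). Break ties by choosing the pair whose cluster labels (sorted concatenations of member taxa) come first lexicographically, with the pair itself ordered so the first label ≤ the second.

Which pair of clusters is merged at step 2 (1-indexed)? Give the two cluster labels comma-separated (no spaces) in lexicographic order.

1. join B+G (d=1) ⇒ BG; edges |B|=1/2, |G|=1/2
  updated: d(BG,E)=43/2, d(BG,H)=40, d(BG,K)=53/2, d(BG,N)=57/2, d(BG,R)=31/2
2. join H+R (d=3) ⇒ HR; edges |H|=3/2, |R|=3/2
  updated: d(BG,HR)=111/4, d(E,HR)=71/2, d(HR,K)=31/2, d(HR,N)=18
3. join K+N (d=7) ⇒ KN; edges |K|=7/2, |N|=7/2
  updated: d(BG,KN)=55/2, d(E,KN)=28, d(HR,KN)=67/4
4. join HR+KN (d=67/4) ⇒ HKNR; edges |HR|=55/8, |KN|=39/8
  updated: d(BG,HKNR)=221/8, d(E,HKNR)=127/4
5. join BG+E (d=43/2) ⇒ BEG; edges |BG|=41/4, |E|=43/4
  updated: d(BEG,HKNR)=29
6. join BEG+HKNR (d=29) ⇒ BEGHKNR; edges |BEG|=15/4, |HKNR|=49/8
final tree: (((B:1/2,G:1/2):41/4,E:43/4):15/4,((H:3/2,R:3/2):55/8,(K:7/2,N:7/2):39/8):49/8)
total length: 429/8

H,R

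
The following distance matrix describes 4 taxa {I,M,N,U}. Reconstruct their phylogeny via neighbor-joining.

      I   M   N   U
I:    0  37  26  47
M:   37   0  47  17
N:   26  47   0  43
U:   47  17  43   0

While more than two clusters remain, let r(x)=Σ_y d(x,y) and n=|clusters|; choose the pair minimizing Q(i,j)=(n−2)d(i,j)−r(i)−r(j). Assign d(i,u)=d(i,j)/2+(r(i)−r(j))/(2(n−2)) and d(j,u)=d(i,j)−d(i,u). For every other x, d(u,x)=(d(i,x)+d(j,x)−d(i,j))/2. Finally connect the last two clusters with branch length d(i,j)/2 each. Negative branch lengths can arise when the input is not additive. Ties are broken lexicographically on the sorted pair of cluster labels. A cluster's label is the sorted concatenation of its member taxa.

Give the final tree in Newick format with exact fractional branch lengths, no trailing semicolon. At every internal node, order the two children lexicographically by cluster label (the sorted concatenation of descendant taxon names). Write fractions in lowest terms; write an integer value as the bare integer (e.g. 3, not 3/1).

iteration 1: select I,N (d=26, Q=-174); attach at lengths (23/2, 29/2); label the merged cluster IN
  updated: d(IN,M)=29, d(IN,U)=32
iteration 2: select IN,M (d=29, Q=-78); attach at lengths (22, 7); label the merged cluster IMN
  updated: d(IMN,U)=10
iteration 3: select IMN,U (d=10); attach at lengths (5, 5); label the merged cluster IMNU
final tree: (((I:23/2,N:29/2):22,M:7):5,U:5)
total length: 65

(((I:23/2,N:29/2):22,M:7):5,U:5)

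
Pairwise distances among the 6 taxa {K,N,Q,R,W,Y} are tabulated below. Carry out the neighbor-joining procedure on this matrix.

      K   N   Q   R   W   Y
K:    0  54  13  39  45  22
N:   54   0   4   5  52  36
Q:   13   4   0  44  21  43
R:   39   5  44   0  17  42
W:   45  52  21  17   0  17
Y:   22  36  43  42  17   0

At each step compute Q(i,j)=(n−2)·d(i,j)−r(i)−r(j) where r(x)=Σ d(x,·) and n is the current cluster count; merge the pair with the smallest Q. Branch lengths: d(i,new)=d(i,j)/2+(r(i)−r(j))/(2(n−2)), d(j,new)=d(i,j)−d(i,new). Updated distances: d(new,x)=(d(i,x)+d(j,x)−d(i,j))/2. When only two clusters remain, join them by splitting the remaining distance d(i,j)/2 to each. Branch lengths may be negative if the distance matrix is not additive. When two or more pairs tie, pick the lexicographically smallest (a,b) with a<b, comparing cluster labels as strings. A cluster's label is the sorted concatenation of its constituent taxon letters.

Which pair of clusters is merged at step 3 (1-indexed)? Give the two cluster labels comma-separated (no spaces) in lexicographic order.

iteration 1: select N,R (d=5, Q=-278); attach at lengths (3, 2); label the merged cluster NR
  updated: d(K,NR)=44, d(NR,Q)=43/2, d(NR,W)=32, d(NR,Y)=73/2
iteration 2: select K,Q (d=13, Q=-367/2); attach at lengths (43/4, 9/4); label the merged cluster KQ
  updated: d(KQ,NR)=105/4, d(KQ,W)=53/2, d(KQ,Y)=26
iteration 3: select KQ,NR (d=105/4, Q=-121); attach at lengths (73/8, 137/8); label the merged cluster KNQR
  updated: d(KNQR,W)=129/8, d(KNQR,Y)=145/8
iteration 4: select KNQR,W (d=129/8, Q=-205/4); attach at lengths (69/8, 15/2); label the merged cluster KNQRW
  updated: d(KNQRW,Y)=19/2
iteration 5: select KNQRW,Y (d=19/2); attach at lengths (19/4, 19/4); label the merged cluster KNQRWY
final tree: ((((K:43/4,Q:9/4):73/8,(N:3,R:2):137/8):69/8,W:15/2):19/4,Y:19/4)
total length: 559/8

KQ,NR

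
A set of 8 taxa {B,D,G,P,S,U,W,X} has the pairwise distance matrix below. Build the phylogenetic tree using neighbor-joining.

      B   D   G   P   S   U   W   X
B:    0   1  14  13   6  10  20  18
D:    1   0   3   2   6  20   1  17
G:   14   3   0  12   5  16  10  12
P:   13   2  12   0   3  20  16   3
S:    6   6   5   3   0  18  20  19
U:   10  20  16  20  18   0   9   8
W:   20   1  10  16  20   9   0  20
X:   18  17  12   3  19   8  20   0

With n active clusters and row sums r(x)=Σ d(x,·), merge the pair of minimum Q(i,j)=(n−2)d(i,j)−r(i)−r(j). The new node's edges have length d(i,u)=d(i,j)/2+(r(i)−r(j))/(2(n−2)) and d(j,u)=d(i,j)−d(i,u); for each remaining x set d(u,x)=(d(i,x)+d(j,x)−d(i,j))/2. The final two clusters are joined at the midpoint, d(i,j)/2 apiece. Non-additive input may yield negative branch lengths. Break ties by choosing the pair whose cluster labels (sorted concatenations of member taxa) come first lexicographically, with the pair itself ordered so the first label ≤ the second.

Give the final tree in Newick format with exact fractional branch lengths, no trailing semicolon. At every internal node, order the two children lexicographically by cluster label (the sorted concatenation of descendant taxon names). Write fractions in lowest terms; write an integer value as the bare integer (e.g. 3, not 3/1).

(((B:39/8,(U:13/3,X:11/3):41/8):9/8,((D:-9/2,W:11/2):3,G:3):19/8):21/16,(P:15/8,S:9/8):21/16)

1. join U+X (d=8, Q=-150) ⇒ UX; edges |U|=13/3, |X|=11/3
  updated: d(B,UX)=10, d(D,UX)=29/2, d(G,UX)=10, d(P,UX)=15/2, d(S,UX)=29/2, d(UX,W)=21/2
2. join D+W (d=1, Q=-100) ⇒ DW; edges |D|=-9/2, |W|=11/2
  updated: d(B,DW)=10, d(DW,G)=6, d(DW,P)=17/2, d(DW,S)=25/2, d(DW,UX)=12
3. join P+S (d=3, Q=-73) ⇒ PS; edges |P|=15/8, |S|=9/8
  updated: d(B,PS)=8, d(DW,PS)=9, d(G,PS)=7, d(PS,UX)=19/2
4. join DW+G (d=6, Q=-56) ⇒ DGW; edges |DW|=3, |G|=3
  updated: d(B,DGW)=9, d(DGW,PS)=5, d(DGW,UX)=8
5. join B+UX (d=10, Q=-69/2) ⇒ BUX; edges |B|=39/8, |UX|=41/8
  updated: d(BUX,DGW)=7/2, d(BUX,PS)=15/4
6. join BUX+DGW (d=7/2, Q=-49/4) ⇒ BDGUWX; edges |BUX|=9/8, |DGW|=19/8
  updated: d(BDGUWX,PS)=21/8
7. join BDGUWX+PS (d=21/8) ⇒ BDGPSUWX; edges |BDGUWX|=21/16, |PS|=21/16
final tree: (((B:39/8,(U:13/3,X:11/3):41/8):9/8,((D:-9/2,W:11/2):3,G:3):19/8):21/16,(P:15/8,S:9/8):21/16)
total length: 273/8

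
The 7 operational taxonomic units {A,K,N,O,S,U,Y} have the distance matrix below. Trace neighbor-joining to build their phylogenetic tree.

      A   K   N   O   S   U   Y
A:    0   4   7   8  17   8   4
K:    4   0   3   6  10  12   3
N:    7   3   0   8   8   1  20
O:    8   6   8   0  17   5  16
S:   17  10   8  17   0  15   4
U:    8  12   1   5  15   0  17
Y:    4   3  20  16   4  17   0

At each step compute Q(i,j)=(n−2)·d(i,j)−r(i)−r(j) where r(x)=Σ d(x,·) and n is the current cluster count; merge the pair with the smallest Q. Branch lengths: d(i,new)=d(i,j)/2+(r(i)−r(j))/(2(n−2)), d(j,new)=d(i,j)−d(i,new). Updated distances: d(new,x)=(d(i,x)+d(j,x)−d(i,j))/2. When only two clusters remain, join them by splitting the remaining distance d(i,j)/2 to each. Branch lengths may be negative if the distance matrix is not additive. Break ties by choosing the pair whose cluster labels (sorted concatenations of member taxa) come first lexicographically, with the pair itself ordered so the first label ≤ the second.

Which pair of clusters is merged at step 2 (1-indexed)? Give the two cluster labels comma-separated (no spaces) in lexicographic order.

iteration 1: select S,Y (d=4, Q=-115); attach at lengths (27/10, 13/10); label the merged cluster SY
  updated: d(A,SY)=17/2, d(K,SY)=9/2, d(N,SY)=12, d(O,SY)=29/2, d(SY,U)=14
iteration 2: select N,U (d=1, Q=-67); attach at lengths (-5/8, 13/8); label the merged cluster NU
  updated: d(A,NU)=7, d(K,NU)=7, d(NU,O)=6, d(NU,SY)=25/2
iteration 3: select NU,O (d=6, Q=-49); attach at lengths (8/3, 10/3); label the merged cluster NOU
  updated: d(A,NOU)=9/2, d(K,NOU)=7/2, d(NOU,SY)=21/2
iteration 4: select A,NOU (d=9/2, Q=-53/2); attach at lengths (15/8, 21/8); label the merged cluster ANOU
  updated: d(ANOU,K)=3/2, d(ANOU,SY)=29/4
iteration 5: select ANOU,K (d=3/2, Q=-53/4); attach at lengths (17/8, -5/8); label the merged cluster AKNOU
  updated: d(AKNOU,SY)=41/8
iteration 6: select AKNOU,SY (d=41/8); attach at lengths (41/16, 41/16); label the merged cluster AKNOSUY
final tree: (((A:15/8,((N:-5/8,U:13/8):8/3,O:10/3):21/8):17/8,K:-5/8):41/16,(S:27/10,Y:13/10):41/16)
total length: 177/8

N,U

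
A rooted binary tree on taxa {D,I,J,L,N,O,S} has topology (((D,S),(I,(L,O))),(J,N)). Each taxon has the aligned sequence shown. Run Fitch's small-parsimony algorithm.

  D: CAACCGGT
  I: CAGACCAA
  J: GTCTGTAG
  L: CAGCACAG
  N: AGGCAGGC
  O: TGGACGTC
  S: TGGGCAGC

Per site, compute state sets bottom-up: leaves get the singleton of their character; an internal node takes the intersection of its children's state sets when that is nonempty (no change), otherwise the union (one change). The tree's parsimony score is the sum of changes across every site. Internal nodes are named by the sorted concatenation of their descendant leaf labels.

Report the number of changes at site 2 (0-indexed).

2

[col 0] DS: children D:{C}, S:{T} ∪→ {C,T}; cost 1
[col 0] LO: children L:{C}, O:{T} ∪→ {C,T}; cost 1
[col 0] ILO: children I:{C}, LO:{C,T} ∩→ {C}; cost 0
[col 0] DILOS: children DS:{C,T}, ILO:{C} ∩→ {C}; cost 0
[col 0] JN: children J:{G}, N:{A} ∪→ {A,G}; cost 1
[col 0] DIJLNOS: children DILOS:{C}, JN:{A,G} ∪→ {A,C,G}; cost 1
[col 1] DS: children D:{A}, S:{G} ∪→ {A,G}; cost 1
[col 1] LO: children L:{A}, O:{G} ∪→ {A,G}; cost 1
[col 1] ILO: children I:{A}, LO:{A,G} ∩→ {A}; cost 0
[col 1] DILOS: children DS:{A,G}, ILO:{A} ∩→ {A}; cost 0
[col 1] JN: children J:{T}, N:{G} ∪→ {G,T}; cost 1
[col 1] DIJLNOS: children DILOS:{A}, JN:{G,T} ∪→ {A,G,T}; cost 1
[col 2] DS: children D:{A}, S:{G} ∪→ {A,G}; cost 1
[col 2] LO: children L:{G}, O:{G} ∩→ {G}; cost 0
[col 2] ILO: children I:{G}, LO:{G} ∩→ {G}; cost 0
[col 2] DILOS: children DS:{A,G}, ILO:{G} ∩→ {G}; cost 0
[col 2] JN: children J:{C}, N:{G} ∪→ {C,G}; cost 1
[col 2] DIJLNOS: children DILOS:{G}, JN:{C,G} ∩→ {G}; cost 0
[col 3] DS: children D:{C}, S:{G} ∪→ {C,G}; cost 1
[col 3] LO: children L:{C}, O:{A} ∪→ {A,C}; cost 1
[col 3] ILO: children I:{A}, LO:{A,C} ∩→ {A}; cost 0
[col 3] DILOS: children DS:{C,G}, ILO:{A} ∪→ {A,C,G}; cost 1
[col 3] JN: children J:{T}, N:{C} ∪→ {C,T}; cost 1
[col 3] DIJLNOS: children DILOS:{A,C,G}, JN:{C,T} ∩→ {C}; cost 0
[col 4] DS: children D:{C}, S:{C} ∩→ {C}; cost 0
[col 4] LO: children L:{A}, O:{C} ∪→ {A,C}; cost 1
[col 4] ILO: children I:{C}, LO:{A,C} ∩→ {C}; cost 0
[col 4] DILOS: children DS:{C}, ILO:{C} ∩→ {C}; cost 0
[col 4] JN: children J:{G}, N:{A} ∪→ {A,G}; cost 1
[col 4] DIJLNOS: children DILOS:{C}, JN:{A,G} ∪→ {A,C,G}; cost 1
[col 5] DS: children D:{G}, S:{A} ∪→ {A,G}; cost 1
[col 5] LO: children L:{C}, O:{G} ∪→ {C,G}; cost 1
[col 5] ILO: children I:{C}, LO:{C,G} ∩→ {C}; cost 0
[col 5] DILOS: children DS:{A,G}, ILO:{C} ∪→ {A,C,G}; cost 1
[col 5] JN: children J:{T}, N:{G} ∪→ {G,T}; cost 1
[col 5] DIJLNOS: children DILOS:{A,C,G}, JN:{G,T} ∩→ {G}; cost 0
[col 6] DS: children D:{G}, S:{G} ∩→ {G}; cost 0
[col 6] LO: children L:{A}, O:{T} ∪→ {A,T}; cost 1
[col 6] ILO: children I:{A}, LO:{A,T} ∩→ {A}; cost 0
[col 6] DILOS: children DS:{G}, ILO:{A} ∪→ {A,G}; cost 1
[col 6] JN: children J:{A}, N:{G} ∪→ {A,G}; cost 1
[col 6] DIJLNOS: children DILOS:{A,G}, JN:{A,G} ∩→ {A,G}; cost 0
[col 7] DS: children D:{T}, S:{C} ∪→ {C,T}; cost 1
[col 7] LO: children L:{G}, O:{C} ∪→ {C,G}; cost 1
[col 7] ILO: children I:{A}, LO:{C,G} ∪→ {A,C,G}; cost 1
[col 7] DILOS: children DS:{C,T}, ILO:{A,C,G} ∩→ {C}; cost 0
[col 7] JN: children J:{G}, N:{C} ∪→ {C,G}; cost 1
[col 7] DIJLNOS: children DILOS:{C}, JN:{C,G} ∩→ {C}; cost 0
per-site changes: [4, 4, 2, 4, 3, 4, 3, 4]; total = 28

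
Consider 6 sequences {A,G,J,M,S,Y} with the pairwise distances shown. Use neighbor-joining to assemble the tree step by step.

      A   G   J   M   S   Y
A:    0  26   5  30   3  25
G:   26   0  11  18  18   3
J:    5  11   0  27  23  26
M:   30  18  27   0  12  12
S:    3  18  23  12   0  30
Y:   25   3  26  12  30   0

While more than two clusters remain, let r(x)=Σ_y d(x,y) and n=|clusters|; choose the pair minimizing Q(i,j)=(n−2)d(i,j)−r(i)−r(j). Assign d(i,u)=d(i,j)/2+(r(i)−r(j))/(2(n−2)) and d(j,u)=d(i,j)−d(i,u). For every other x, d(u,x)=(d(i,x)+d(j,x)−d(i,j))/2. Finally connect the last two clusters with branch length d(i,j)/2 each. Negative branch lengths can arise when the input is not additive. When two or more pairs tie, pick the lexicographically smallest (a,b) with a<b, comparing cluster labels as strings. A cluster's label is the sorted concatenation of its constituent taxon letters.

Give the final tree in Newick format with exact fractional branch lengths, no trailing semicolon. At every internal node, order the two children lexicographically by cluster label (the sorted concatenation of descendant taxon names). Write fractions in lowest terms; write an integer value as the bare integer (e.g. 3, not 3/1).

1. join A+S (d=3, Q=-163) ⇒ AS; edges |A|=15/8, |S|=9/8
  updated: d(AS,G)=41/2, d(AS,J)=25/2, d(AS,M)=39/2, d(AS,Y)=26
2. join AS+J (d=25/2, Q=-235/2) ⇒ AJS; edges |AS|=79/12, |J|=71/12
  updated: d(AJS,G)=19/2, d(AJS,M)=17, d(AJS,Y)=79/4
3. join AJS+M (d=17, Q=-237/4) ⇒ AJMS; edges |AJS|=133/16, |M|=139/16
  updated: d(AJMS,G)=21/4, d(AJMS,Y)=59/8
4. join AJMS+G (d=21/4, Q=-125/8) ⇒ AGJMS; edges |AJMS|=77/16, |G|=7/16
  updated: d(AGJMS,Y)=41/16
5. join AGJMS+Y (d=41/16) ⇒ AGJMSY; edges |AGJMS|=41/32, |Y|=41/32
final tree: (((((A:15/8,S:9/8):79/12,J:71/12):133/16,M:139/16):77/16,G:7/16):41/32,Y:41/32)
total length: 645/16

(((((A:15/8,S:9/8):79/12,J:71/12):133/16,M:139/16):77/16,G:7/16):41/32,Y:41/32)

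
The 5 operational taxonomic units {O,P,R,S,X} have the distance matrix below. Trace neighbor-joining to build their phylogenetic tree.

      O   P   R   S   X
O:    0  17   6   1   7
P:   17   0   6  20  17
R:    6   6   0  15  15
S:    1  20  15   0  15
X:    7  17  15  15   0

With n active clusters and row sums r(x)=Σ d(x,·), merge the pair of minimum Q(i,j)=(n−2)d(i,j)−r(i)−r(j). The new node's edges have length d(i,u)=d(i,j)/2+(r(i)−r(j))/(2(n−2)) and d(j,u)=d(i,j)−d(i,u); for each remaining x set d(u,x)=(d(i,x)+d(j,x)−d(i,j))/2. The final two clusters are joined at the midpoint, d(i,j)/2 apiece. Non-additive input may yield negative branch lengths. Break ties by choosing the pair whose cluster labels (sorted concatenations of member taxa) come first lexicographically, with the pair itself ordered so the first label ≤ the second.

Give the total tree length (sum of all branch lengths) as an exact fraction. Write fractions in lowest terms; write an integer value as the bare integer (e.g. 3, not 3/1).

step 1: merge (P,R) at d=6, Q=-84; branch lengths P→6, R→0; new cluster PR
  updated: d(O,PR)=17/2, d(PR,S)=29/2, d(PR,X)=13
step 2: merge (O,S) at d=1, Q=-45; branch lengths O→-3, S→4; new cluster OS
  updated: d(OS,PR)=11, d(OS,X)=21/2
step 3: merge (OS,PR) at d=11, Q=-69/2; branch lengths OS→17/4, PR→27/4; new cluster OPRS
  updated: d(OPRS,X)=25/4
step 4: merge (OPRS,X) at d=25/4; branch lengths OPRS→25/8, X→25/8; new cluster OPRSX
final tree: (((O:-3,S:4):17/4,(P:6,R:0):27/4):25/8,X:25/8)
total length: 97/4

97/4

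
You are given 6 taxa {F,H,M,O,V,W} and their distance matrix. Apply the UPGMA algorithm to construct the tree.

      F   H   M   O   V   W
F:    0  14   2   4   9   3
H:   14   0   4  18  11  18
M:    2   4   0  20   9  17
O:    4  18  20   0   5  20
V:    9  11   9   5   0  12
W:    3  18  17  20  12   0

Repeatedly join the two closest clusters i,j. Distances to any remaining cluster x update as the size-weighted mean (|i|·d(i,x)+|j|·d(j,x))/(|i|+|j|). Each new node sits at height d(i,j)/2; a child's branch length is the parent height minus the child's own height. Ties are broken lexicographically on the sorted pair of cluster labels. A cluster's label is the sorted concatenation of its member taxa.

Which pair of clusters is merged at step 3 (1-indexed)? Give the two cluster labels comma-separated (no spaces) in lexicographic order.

iteration 1: select F,M (d=2); attach at lengths (1, 1); label the merged cluster FM
  updated: d(FM,H)=9, d(FM,O)=12, d(FM,V)=9, d(FM,W)=10
iteration 2: select O,V (d=5); attach at lengths (5/2, 5/2); label the merged cluster OV
  updated: d(FM,OV)=21/2, d(H,OV)=29/2, d(OV,W)=16
iteration 3: select FM,H (d=9); attach at lengths (7/2, 9/2); label the merged cluster FHM
  updated: d(FHM,OV)=71/6, d(FHM,W)=38/3
iteration 4: select FHM,OV (d=71/6); attach at lengths (17/12, 41/12); label the merged cluster FHMOV
  updated: d(FHMOV,W)=14
iteration 5: select FHMOV,W (d=14); attach at lengths (13/12, 7); label the merged cluster FHMOVW
final tree: ((((F:1,M:1):7/2,H:9/2):17/12,(O:5/2,V:5/2):41/12):13/12,W:7)
total length: 335/12

FM,H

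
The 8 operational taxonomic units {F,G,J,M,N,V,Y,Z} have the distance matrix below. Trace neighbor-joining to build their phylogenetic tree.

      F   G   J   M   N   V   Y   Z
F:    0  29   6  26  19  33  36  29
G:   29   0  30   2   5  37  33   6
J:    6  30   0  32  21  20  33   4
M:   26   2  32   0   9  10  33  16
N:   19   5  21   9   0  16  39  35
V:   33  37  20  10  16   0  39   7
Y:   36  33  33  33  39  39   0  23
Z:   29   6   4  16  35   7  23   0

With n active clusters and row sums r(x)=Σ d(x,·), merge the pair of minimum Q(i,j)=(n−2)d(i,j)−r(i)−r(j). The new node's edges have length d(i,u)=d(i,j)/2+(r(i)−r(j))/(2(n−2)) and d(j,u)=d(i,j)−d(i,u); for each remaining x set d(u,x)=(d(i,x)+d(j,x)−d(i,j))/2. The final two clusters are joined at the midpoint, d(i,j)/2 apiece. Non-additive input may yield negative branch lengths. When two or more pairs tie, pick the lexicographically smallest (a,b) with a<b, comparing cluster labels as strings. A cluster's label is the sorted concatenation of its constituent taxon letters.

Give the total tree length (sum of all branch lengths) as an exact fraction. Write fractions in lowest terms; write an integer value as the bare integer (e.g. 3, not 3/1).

iteration 1: select F,J (d=6, Q=-288); attach at lengths (17/3, 1/3); label the merged cluster FJ
  updated: d(FJ,G)=53/2, d(FJ,M)=26, d(FJ,N)=17, d(FJ,V)=47/2, d(FJ,Y)=63/2, d(FJ,Z)=27/2
iteration 2: select G,N (d=5, Q=-411/2); attach at lengths (27/20, 73/20); label the merged cluster GN
  updated: d(FJ,GN)=77/4, d(GN,M)=3, d(GN,V)=24, d(GN,Y)=67/2, d(GN,Z)=18
iteration 3: select GN,M (d=3, Q=-695/4); attach at lengths (87/32, 9/32); label the merged cluster GMN
  updated: d(FJ,GMN)=169/8, d(GMN,V)=31/2, d(GMN,Y)=127/4, d(GMN,Z)=31/2
iteration 4: select V,Z (d=7, Q=-123); attach at lengths (47/6, -5/6); label the merged cluster VZ
  updated: d(FJ,VZ)=15, d(GMN,VZ)=12, d(VZ,Y)=55/2
iteration 5: select FJ,Y (d=63/2, Q=-763/8); attach at lengths (319/32, 689/32); label the merged cluster FJY
  updated: d(FJY,GMN)=171/16, d(FJY,VZ)=11/2
iteration 6: select FJY,GMN (d=171/16, Q=-451/16); attach at lengths (67/32, 275/32); label the merged cluster FGJMNY
  updated: d(FGJMNY,VZ)=109/32
iteration 7: select FGJMNY,VZ (d=109/32); attach at lengths (109/64, 109/64); label the merged cluster FGJMNVYZ
final tree: ((((F:17/3,J:1/3):319/32,Y:689/32):67/32,((G:27/20,N:73/20):87/32,M:9/32):275/32):109/64,(V:47/6,Z:-5/6):109/64)
total length: 2131/32

2131/32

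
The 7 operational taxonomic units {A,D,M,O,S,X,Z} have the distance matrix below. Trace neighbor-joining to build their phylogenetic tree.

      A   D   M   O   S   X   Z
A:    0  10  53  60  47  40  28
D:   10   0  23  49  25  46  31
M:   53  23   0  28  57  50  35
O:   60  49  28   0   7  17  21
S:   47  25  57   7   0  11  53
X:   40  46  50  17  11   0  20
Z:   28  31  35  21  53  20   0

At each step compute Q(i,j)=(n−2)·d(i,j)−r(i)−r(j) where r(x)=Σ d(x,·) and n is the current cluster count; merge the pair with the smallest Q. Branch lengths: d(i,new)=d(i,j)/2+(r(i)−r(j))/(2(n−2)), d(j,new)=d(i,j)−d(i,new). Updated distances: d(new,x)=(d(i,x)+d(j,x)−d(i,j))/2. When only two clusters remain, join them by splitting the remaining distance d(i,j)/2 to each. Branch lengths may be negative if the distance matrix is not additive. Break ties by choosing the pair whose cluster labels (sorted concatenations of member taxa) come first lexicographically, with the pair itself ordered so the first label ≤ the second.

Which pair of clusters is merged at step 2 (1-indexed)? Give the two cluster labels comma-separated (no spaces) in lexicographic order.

O,S

1. join A+D (d=10, Q=-372) ⇒ AD; edges |A|=52/5, |D|=-2/5
  updated: d(AD,M)=33, d(AD,O)=99/2, d(AD,S)=31, d(AD,X)=38, d(AD,Z)=49/2
2. join O+S (d=7, Q=-507/2) ⇒ OS; edges |O|=-17/16, |S|=129/16
  updated: d(AD,OS)=147/4, d(M,OS)=39, d(OS,X)=21/2, d(OS,Z)=67/2
3. join OS+X (d=21/2, Q=-827/4) ⇒ OSX; edges |OS|=131/24, |X|=121/24
  updated: d(AD,OSX)=257/8, d(M,OSX)=157/4, d(OSX,Z)=43/2
4. join AD+M (d=33, Q=-1047/8) ⇒ ADM; edges |AD|=387/32, |M|=669/32
  updated: d(ADM,OSX)=307/16, d(ADM,Z)=53/4
5. join ADM+OSX (d=307/16, Q=-863/16) ⇒ ADMOSX; edges |ADM|=175/32, |OSX|=439/32
  updated: d(ADMOSX,Z)=249/32
6. join ADMOSX+Z (d=249/32) ⇒ ADMOSXZ; edges |ADMOSX|=249/64, |Z|=249/64
final tree: ((((A:52/5,D:-2/5):387/32,M:669/32):175/32,((O:-17/16,S:129/16):131/24,X:121/24):439/32):249/64,Z:249/64)
total length: 2799/32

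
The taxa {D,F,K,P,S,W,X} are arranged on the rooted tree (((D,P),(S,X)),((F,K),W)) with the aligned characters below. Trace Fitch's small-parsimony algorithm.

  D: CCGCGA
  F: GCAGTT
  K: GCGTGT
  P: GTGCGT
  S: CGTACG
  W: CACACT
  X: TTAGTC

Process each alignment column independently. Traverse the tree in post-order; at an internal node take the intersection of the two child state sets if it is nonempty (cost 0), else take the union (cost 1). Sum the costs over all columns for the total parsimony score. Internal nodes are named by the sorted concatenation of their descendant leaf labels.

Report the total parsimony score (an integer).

site 0, node DP: D={C} ∪ P={G} → {C,G} (+1)
site 0, node SX: S={C} ∪ X={T} → {C,T} (+1)
site 0, node DPSX: DP={C,G} ∩ SX={C,T} → {C} (+0)
site 0, node FK: F={G} ∩ K={G} → {G} (+0)
site 0, node FKW: FK={G} ∪ W={C} → {C,G} (+1)
site 0, node DFKPSWX: DPSX={C} ∩ FKW={C,G} → {C} (+0)
site 1, node DP: D={C} ∪ P={T} → {C,T} (+1)
site 1, node SX: S={G} ∪ X={T} → {G,T} (+1)
site 1, node DPSX: DP={C,T} ∩ SX={G,T} → {T} (+0)
site 1, node FK: F={C} ∩ K={C} → {C} (+0)
site 1, node FKW: FK={C} ∪ W={A} → {A,C} (+1)
site 1, node DFKPSWX: DPSX={T} ∪ FKW={A,C} → {A,C,T} (+1)
site 2, node DP: D={G} ∩ P={G} → {G} (+0)
site 2, node SX: S={T} ∪ X={A} → {A,T} (+1)
site 2, node DPSX: DP={G} ∪ SX={A,T} → {A,G,T} (+1)
site 2, node FK: F={A} ∪ K={G} → {A,G} (+1)
site 2, node FKW: FK={A,G} ∪ W={C} → {A,C,G} (+1)
site 2, node DFKPSWX: DPSX={A,G,T} ∩ FKW={A,C,G} → {A,G} (+0)
site 3, node DP: D={C} ∩ P={C} → {C} (+0)
site 3, node SX: S={A} ∪ X={G} → {A,G} (+1)
site 3, node DPSX: DP={C} ∪ SX={A,G} → {A,C,G} (+1)
site 3, node FK: F={G} ∪ K={T} → {G,T} (+1)
site 3, node FKW: FK={G,T} ∪ W={A} → {A,G,T} (+1)
site 3, node DFKPSWX: DPSX={A,C,G} ∩ FKW={A,G,T} → {A,G} (+0)
site 4, node DP: D={G} ∩ P={G} → {G} (+0)
site 4, node SX: S={C} ∪ X={T} → {C,T} (+1)
site 4, node DPSX: DP={G} ∪ SX={C,T} → {C,G,T} (+1)
site 4, node FK: F={T} ∪ K={G} → {G,T} (+1)
site 4, node FKW: FK={G,T} ∪ W={C} → {C,G,T} (+1)
site 4, node DFKPSWX: DPSX={C,G,T} ∩ FKW={C,G,T} → {C,G,T} (+0)
site 5, node DP: D={A} ∪ P={T} → {A,T} (+1)
site 5, node SX: S={G} ∪ X={C} → {C,G} (+1)
site 5, node DPSX: DP={A,T} ∪ SX={C,G} → {A,C,G,T} (+1)
site 5, node FK: F={T} ∩ K={T} → {T} (+0)
site 5, node FKW: FK={T} ∩ W={T} → {T} (+0)
site 5, node DFKPSWX: DPSX={A,C,G,T} ∩ FKW={T} → {T} (+0)
per-site changes: [3, 4, 4, 4, 4, 3]; total = 22

22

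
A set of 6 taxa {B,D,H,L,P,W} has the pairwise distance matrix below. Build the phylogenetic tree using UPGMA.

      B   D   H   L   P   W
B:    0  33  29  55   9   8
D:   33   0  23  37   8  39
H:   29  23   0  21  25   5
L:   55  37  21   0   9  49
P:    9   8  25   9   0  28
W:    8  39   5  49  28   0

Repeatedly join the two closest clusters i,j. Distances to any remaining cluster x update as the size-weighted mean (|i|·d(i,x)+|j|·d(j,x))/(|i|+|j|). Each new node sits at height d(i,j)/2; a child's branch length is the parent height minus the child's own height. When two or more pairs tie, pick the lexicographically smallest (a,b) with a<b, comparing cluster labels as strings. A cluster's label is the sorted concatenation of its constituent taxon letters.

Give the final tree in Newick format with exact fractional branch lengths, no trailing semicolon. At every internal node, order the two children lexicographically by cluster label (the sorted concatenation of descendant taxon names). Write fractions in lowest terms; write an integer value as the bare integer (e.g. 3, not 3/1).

step 1: merge (H,W) at d=5; branch lengths H→5/2, W→5/2; new cluster HW
  updated: d(B,HW)=37/2, d(D,HW)=31, d(HW,L)=35, d(HW,P)=53/2
step 2: merge (D,P) at d=8; branch lengths D→4, P→4; new cluster DP
  updated: d(B,DP)=21, d(DP,HW)=115/4, d(DP,L)=23
step 3: merge (B,HW) at d=37/2; branch lengths B→37/4, HW→27/4; new cluster BHW
  updated: d(BHW,DP)=157/6, d(BHW,L)=125/3
step 4: merge (DP,L) at d=23; branch lengths DP→15/2, L→23/2; new cluster DLP
  updated: d(BHW,DLP)=94/3
step 5: merge (BHW,DLP) at d=94/3; branch lengths BHW→77/12, DLP→25/6; new cluster BDHLPW
final tree: ((B:37/4,(H:5/2,W:5/2):27/4):77/12,((D:4,P:4):15/2,L:23/2):25/6)
total length: 703/12

((B:37/4,(H:5/2,W:5/2):27/4):77/12,((D:4,P:4):15/2,L:23/2):25/6)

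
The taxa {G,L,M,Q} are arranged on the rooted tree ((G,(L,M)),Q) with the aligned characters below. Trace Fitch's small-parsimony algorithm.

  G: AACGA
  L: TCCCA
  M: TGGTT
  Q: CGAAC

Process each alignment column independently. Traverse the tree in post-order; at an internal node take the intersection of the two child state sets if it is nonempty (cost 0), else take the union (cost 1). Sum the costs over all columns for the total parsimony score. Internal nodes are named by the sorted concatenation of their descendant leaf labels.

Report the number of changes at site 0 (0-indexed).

site 0, node LM: L={T} ∩ M={T} → {T} (+0)
site 0, node GLM: G={A} ∪ LM={T} → {A,T} (+1)
site 0, node GLMQ: GLM={A,T} ∪ Q={C} → {A,C,T} (+1)
site 1, node LM: L={C} ∪ M={G} → {C,G} (+1)
site 1, node GLM: G={A} ∪ LM={C,G} → {A,C,G} (+1)
site 1, node GLMQ: GLM={A,C,G} ∩ Q={G} → {G} (+0)
site 2, node LM: L={C} ∪ M={G} → {C,G} (+1)
site 2, node GLM: G={C} ∩ LM={C,G} → {C} (+0)
site 2, node GLMQ: GLM={C} ∪ Q={A} → {A,C} (+1)
site 3, node LM: L={C} ∪ M={T} → {C,T} (+1)
site 3, node GLM: G={G} ∪ LM={C,T} → {C,G,T} (+1)
site 3, node GLMQ: GLM={C,G,T} ∪ Q={A} → {A,C,G,T} (+1)
site 4, node LM: L={A} ∪ M={T} → {A,T} (+1)
site 4, node GLM: G={A} ∩ LM={A,T} → {A} (+0)
site 4, node GLMQ: GLM={A} ∪ Q={C} → {A,C} (+1)
per-site changes: [2, 2, 2, 3, 2]; total = 11

2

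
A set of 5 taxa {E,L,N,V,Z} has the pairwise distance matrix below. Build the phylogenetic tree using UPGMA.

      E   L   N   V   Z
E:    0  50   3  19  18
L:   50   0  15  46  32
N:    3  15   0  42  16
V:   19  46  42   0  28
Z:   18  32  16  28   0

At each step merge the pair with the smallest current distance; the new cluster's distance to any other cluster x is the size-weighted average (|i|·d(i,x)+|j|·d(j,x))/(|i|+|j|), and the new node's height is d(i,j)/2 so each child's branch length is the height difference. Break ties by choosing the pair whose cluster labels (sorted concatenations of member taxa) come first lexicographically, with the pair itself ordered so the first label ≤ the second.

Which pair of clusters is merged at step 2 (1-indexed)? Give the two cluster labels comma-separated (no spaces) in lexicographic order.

step 1: merge (E,N) at d=3; branch lengths E→3/2, N→3/2; new cluster EN
  updated: d(EN,L)=65/2, d(EN,V)=61/2, d(EN,Z)=17
step 2: merge (EN,Z) at d=17; branch lengths EN→7, Z→17/2; new cluster ENZ
  updated: d(ENZ,L)=97/3, d(ENZ,V)=89/3
step 3: merge (ENZ,V) at d=89/3; branch lengths ENZ→19/3, V→89/6; new cluster ENVZ
  updated: d(ENVZ,L)=143/4
step 4: merge (ENVZ,L) at d=143/4; branch lengths ENVZ→73/24, L→143/8; new cluster ELNVZ
final tree: ((((E:3/2,N:3/2):7,Z:17/2):19/3,V:89/6):73/24,L:143/8)
total length: 727/12

EN,Z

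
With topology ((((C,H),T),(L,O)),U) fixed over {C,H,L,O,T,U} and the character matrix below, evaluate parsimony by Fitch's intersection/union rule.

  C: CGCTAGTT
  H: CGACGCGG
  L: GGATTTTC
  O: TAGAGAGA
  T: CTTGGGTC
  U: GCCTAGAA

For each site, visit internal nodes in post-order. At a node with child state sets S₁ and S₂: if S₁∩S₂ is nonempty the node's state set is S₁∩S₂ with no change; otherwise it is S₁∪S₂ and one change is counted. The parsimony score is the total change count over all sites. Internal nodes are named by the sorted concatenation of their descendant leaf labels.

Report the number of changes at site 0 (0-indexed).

2

[col 0] CH: children C:{C}, H:{C} ∩→ {C}; cost 0
[col 0] CHT: children CH:{C}, T:{C} ∩→ {C}; cost 0
[col 0] LO: children L:{G}, O:{T} ∪→ {G,T}; cost 1
[col 0] CHLOT: children CHT:{C}, LO:{G,T} ∪→ {C,G,T}; cost 1
[col 0] CHLOTU: children CHLOT:{C,G,T}, U:{G} ∩→ {G}; cost 0
[col 1] CH: children C:{G}, H:{G} ∩→ {G}; cost 0
[col 1] CHT: children CH:{G}, T:{T} ∪→ {G,T}; cost 1
[col 1] LO: children L:{G}, O:{A} ∪→ {A,G}; cost 1
[col 1] CHLOT: children CHT:{G,T}, LO:{A,G} ∩→ {G}; cost 0
[col 1] CHLOTU: children CHLOT:{G}, U:{C} ∪→ {C,G}; cost 1
[col 2] CH: children C:{C}, H:{A} ∪→ {A,C}; cost 1
[col 2] CHT: children CH:{A,C}, T:{T} ∪→ {A,C,T}; cost 1
[col 2] LO: children L:{A}, O:{G} ∪→ {A,G}; cost 1
[col 2] CHLOT: children CHT:{A,C,T}, LO:{A,G} ∩→ {A}; cost 0
[col 2] CHLOTU: children CHLOT:{A}, U:{C} ∪→ {A,C}; cost 1
[col 3] CH: children C:{T}, H:{C} ∪→ {C,T}; cost 1
[col 3] CHT: children CH:{C,T}, T:{G} ∪→ {C,G,T}; cost 1
[col 3] LO: children L:{T}, O:{A} ∪→ {A,T}; cost 1
[col 3] CHLOT: children CHT:{C,G,T}, LO:{A,T} ∩→ {T}; cost 0
[col 3] CHLOTU: children CHLOT:{T}, U:{T} ∩→ {T}; cost 0
[col 4] CH: children C:{A}, H:{G} ∪→ {A,G}; cost 1
[col 4] CHT: children CH:{A,G}, T:{G} ∩→ {G}; cost 0
[col 4] LO: children L:{T}, O:{G} ∪→ {G,T}; cost 1
[col 4] CHLOT: children CHT:{G}, LO:{G,T} ∩→ {G}; cost 0
[col 4] CHLOTU: children CHLOT:{G}, U:{A} ∪→ {A,G}; cost 1
[col 5] CH: children C:{G}, H:{C} ∪→ {C,G}; cost 1
[col 5] CHT: children CH:{C,G}, T:{G} ∩→ {G}; cost 0
[col 5] LO: children L:{T}, O:{A} ∪→ {A,T}; cost 1
[col 5] CHLOT: children CHT:{G}, LO:{A,T} ∪→ {A,G,T}; cost 1
[col 5] CHLOTU: children CHLOT:{A,G,T}, U:{G} ∩→ {G}; cost 0
[col 6] CH: children C:{T}, H:{G} ∪→ {G,T}; cost 1
[col 6] CHT: children CH:{G,T}, T:{T} ∩→ {T}; cost 0
[col 6] LO: children L:{T}, O:{G} ∪→ {G,T}; cost 1
[col 6] CHLOT: children CHT:{T}, LO:{G,T} ∩→ {T}; cost 0
[col 6] CHLOTU: children CHLOT:{T}, U:{A} ∪→ {A,T}; cost 1
[col 7] CH: children C:{T}, H:{G} ∪→ {G,T}; cost 1
[col 7] CHT: children CH:{G,T}, T:{C} ∪→ {C,G,T}; cost 1
[col 7] LO: children L:{C}, O:{A} ∪→ {A,C}; cost 1
[col 7] CHLOT: children CHT:{C,G,T}, LO:{A,C} ∩→ {C}; cost 0
[col 7] CHLOTU: children CHLOT:{C}, U:{A} ∪→ {A,C}; cost 1
per-site changes: [2, 3, 4, 3, 3, 3, 3, 4]; total = 25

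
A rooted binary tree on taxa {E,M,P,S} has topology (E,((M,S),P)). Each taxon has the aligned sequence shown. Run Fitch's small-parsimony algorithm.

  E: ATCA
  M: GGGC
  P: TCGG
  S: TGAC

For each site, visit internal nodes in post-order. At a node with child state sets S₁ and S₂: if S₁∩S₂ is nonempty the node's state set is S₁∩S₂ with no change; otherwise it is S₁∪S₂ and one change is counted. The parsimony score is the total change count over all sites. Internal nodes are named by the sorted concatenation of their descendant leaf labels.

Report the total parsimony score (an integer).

8

[col 0] MS: children M:{G}, S:{T} ∪→ {G,T}; cost 1
[col 0] MPS: children MS:{G,T}, P:{T} ∩→ {T}; cost 0
[col 0] EMPS: children E:{A}, MPS:{T} ∪→ {A,T}; cost 1
[col 1] MS: children M:{G}, S:{G} ∩→ {G}; cost 0
[col 1] MPS: children MS:{G}, P:{C} ∪→ {C,G}; cost 1
[col 1] EMPS: children E:{T}, MPS:{C,G} ∪→ {C,G,T}; cost 1
[col 2] MS: children M:{G}, S:{A} ∪→ {A,G}; cost 1
[col 2] MPS: children MS:{A,G}, P:{G} ∩→ {G}; cost 0
[col 2] EMPS: children E:{C}, MPS:{G} ∪→ {C,G}; cost 1
[col 3] MS: children M:{C}, S:{C} ∩→ {C}; cost 0
[col 3] MPS: children MS:{C}, P:{G} ∪→ {C,G}; cost 1
[col 3] EMPS: children E:{A}, MPS:{C,G} ∪→ {A,C,G}; cost 1
per-site changes: [2, 2, 2, 2]; total = 8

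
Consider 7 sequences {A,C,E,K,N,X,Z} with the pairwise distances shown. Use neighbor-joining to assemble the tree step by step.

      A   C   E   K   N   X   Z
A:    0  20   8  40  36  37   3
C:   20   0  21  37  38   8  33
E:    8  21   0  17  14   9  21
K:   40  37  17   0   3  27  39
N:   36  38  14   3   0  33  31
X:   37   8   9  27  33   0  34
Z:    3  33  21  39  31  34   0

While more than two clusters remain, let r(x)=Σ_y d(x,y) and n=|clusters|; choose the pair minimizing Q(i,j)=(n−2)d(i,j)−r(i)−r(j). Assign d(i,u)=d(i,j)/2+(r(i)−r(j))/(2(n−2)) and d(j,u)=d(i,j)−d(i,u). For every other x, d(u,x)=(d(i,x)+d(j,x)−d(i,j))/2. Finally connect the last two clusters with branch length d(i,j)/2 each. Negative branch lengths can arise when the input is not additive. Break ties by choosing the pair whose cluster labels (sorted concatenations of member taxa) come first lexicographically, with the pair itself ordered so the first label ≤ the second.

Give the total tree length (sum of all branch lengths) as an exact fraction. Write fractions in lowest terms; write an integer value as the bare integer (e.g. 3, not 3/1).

883/16

1. join K+N (d=3, Q=-303) ⇒ KN; edges |K|=23/10, |N|=7/10
  updated: d(A,KN)=73/2, d(C,KN)=36, d(E,KN)=14, d(KN,X)=57/2, d(KN,Z)=67/2
2. join A+Z (d=3, Q=-217) ⇒ AZ; edges |A|=-1, |Z|=4
  updated: d(AZ,C)=25, d(AZ,E)=13, d(AZ,KN)=67/2, d(AZ,X)=34
3. join C+X (d=8, Q=-291/2) ⇒ CX; edges |C|=23/4, |X|=9/4
  updated: d(AZ,CX)=51/2, d(CX,E)=11, d(CX,KN)=113/4
4. join AZ+CX (d=51/2, Q=-343/4) ⇒ ACXZ; edges |AZ|=233/16, |CX|=175/16
  updated: d(ACXZ,E)=-3/4, d(ACXZ,KN)=145/8
5. join ACXZ+E (d=-3/4, Q=-251/8) ⇒ ACEXZ; edges |ACXZ|=27/16, |E|=-39/16
  updated: d(ACEXZ,KN)=263/16
6. join ACEXZ+KN (d=263/16) ⇒ ACEKNXZ; edges |ACEXZ|=263/32, |KN|=263/32
final tree: ((((A:-1,Z:4):233/16,(C:23/4,X:9/4):175/16):27/16,E:-39/16):263/32,(K:23/10,N:7/10):263/32)
total length: 883/16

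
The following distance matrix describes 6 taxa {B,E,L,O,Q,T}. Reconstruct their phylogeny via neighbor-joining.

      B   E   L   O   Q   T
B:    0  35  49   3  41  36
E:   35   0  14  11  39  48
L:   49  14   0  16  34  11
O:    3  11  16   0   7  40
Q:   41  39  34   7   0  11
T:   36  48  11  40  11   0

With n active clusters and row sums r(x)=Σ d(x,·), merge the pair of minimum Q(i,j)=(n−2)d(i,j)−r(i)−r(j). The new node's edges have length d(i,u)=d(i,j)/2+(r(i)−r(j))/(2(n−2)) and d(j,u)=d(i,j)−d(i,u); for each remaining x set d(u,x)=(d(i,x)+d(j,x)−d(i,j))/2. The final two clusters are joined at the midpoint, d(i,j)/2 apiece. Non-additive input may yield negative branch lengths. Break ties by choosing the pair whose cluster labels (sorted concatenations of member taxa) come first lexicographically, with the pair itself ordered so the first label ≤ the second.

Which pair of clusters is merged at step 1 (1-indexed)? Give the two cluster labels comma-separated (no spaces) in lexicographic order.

iteration 1: select Q,T (d=11, Q=-234); attach at lengths (15/4, 29/4); label the merged cluster QT
  updated: d(B,QT)=33, d(E,QT)=38, d(L,QT)=17, d(O,QT)=18
iteration 2: select B,O (d=3, Q=-159); attach at lengths (27/2, -21/2); label the merged cluster BO
  updated: d(BO,E)=43/2, d(BO,L)=31, d(BO,QT)=24
iteration 3: select BO,QT (d=24, Q=-215/2); attach at lengths (91/8, 101/8); label the merged cluster BOQT
  updated: d(BOQT,E)=71/4, d(BOQT,L)=12
iteration 4: select BOQT,E (d=71/4, Q=-175/4); attach at lengths (63/8, 79/8); label the merged cluster BEOQT
  updated: d(BEOQT,L)=33/8
iteration 5: select BEOQT,L (d=33/8); attach at lengths (33/16, 33/16); label the merged cluster BELOQT
final tree: ((((B:27/2,O:-21/2):91/8,(Q:15/4,T:29/4):101/8):63/8,E:79/8):33/16,L:33/16)
total length: 479/8

Q,T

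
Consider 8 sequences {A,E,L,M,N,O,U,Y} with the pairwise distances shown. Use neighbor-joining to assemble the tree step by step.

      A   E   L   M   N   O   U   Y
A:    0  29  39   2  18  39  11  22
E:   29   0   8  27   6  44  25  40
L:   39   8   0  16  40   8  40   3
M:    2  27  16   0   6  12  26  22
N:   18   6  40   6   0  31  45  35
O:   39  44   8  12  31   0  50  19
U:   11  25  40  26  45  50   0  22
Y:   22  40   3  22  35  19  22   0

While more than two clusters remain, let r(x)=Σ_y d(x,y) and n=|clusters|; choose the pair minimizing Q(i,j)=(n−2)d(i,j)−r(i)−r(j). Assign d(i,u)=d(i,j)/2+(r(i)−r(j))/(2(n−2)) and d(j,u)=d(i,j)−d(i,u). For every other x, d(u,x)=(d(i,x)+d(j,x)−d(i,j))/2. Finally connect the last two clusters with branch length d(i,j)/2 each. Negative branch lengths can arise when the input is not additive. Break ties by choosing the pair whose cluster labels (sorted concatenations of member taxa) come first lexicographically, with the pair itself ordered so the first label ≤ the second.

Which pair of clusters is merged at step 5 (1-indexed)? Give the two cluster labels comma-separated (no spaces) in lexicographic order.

AU,EN

iteration 1: select E,N (d=6, Q=-324); attach at lengths (17/6, 19/6); label the merged cluster EN
  updated: d(A,EN)=41/2, d(EN,L)=21, d(EN,M)=27/2, d(EN,O)=69/2, d(EN,U)=32, d(EN,Y)=69/2
iteration 2: select A,U (d=11, Q=-519/2); attach at lengths (3/4, 41/4); label the merged cluster AU
  updated: d(AU,EN)=83/4, d(AU,L)=34, d(AU,M)=17/2, d(AU,O)=39, d(AU,Y)=33/2
iteration 3: select L,Y (d=3, Q=-165); attach at lengths (-1/8, 25/8); label the merged cluster LY
  updated: d(AU,LY)=95/4, d(EN,LY)=105/4, d(LY,M)=35/2, d(LY,O)=12
iteration 4: select LY,O (d=12, Q=-141); attach at lengths (3, 9); label the merged cluster LOY
  updated: d(AU,LOY)=203/8, d(EN,LOY)=195/8, d(LOY,M)=35/4
iteration 5: select AU,EN (d=83/4, Q=-287/4); attach at lengths (75/8, 91/8); label the merged cluster AENU
  updated: d(AENU,LOY)=29/2, d(AENU,M)=5/8
iteration 6: select AENU,LOY (d=29/2, Q=-191/8); attach at lengths (51/16, 181/16); label the merged cluster AELNOUY
  updated: d(AELNOUY,M)=-41/16
iteration 7: select AELNOUY,M (d=-41/16); attach at lengths (-41/32, -41/32); label the merged cluster AELMNOUY
final tree: ((((A:3/4,U:41/4):75/8,(E:17/6,N:19/6):91/8):51/16,((L:-1/8,Y:25/8):3,O:9):181/16):-41/32,M:-41/32)
total length: 1035/16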